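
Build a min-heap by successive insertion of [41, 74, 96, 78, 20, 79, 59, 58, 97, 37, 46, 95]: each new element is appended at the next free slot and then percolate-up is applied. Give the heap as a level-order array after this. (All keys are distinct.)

[20, 37, 59, 58, 41, 95, 79, 78, 97, 74, 46, 96]

Insert 41:
  append 41 at index 0 → [41] (no swap needed)
Insert 74:
  append 74 at index 1 → [41, 74] (no swap needed)
Insert 96:
  append 96 at index 2 → [41, 74, 96] (no swap needed)
Insert 78:
  append 78 at index 3 → [41, 74, 96, 78] (no swap needed)
Insert 20:
  append 20 at index 4 → [41, 74, 96, 78, 20]
  20 < parent 74 at index 1, swap → [41, 20, 96, 78, 74]
  20 < parent 41 at index 0, swap → [20, 41, 96, 78, 74]
Insert 79:
  append 79 at index 5 → [20, 41, 96, 78, 74, 79]
  79 < parent 96 at index 2, swap → [20, 41, 79, 78, 74, 96]
Insert 59:
  append 59 at index 6 → [20, 41, 79, 78, 74, 96, 59]
  59 < parent 79 at index 2, swap → [20, 41, 59, 78, 74, 96, 79]
Insert 58:
  append 58 at index 7 → [20, 41, 59, 78, 74, 96, 79, 58]
  58 < parent 78 at index 3, swap → [20, 41, 59, 58, 74, 96, 79, 78]
Insert 97:
  append 97 at index 8 → [20, 41, 59, 58, 74, 96, 79, 78, 97] (no swap needed)
Insert 37:
  append 37 at index 9 → [20, 41, 59, 58, 74, 96, 79, 78, 97, 37]
  37 < parent 74 at index 4, swap → [20, 41, 59, 58, 37, 96, 79, 78, 97, 74]
  37 < parent 41 at index 1, swap → [20, 37, 59, 58, 41, 96, 79, 78, 97, 74]
Insert 46:
  append 46 at index 10 → [20, 37, 59, 58, 41, 96, 79, 78, 97, 74, 46] (no swap needed)
Insert 95:
  append 95 at index 11 → [20, 37, 59, 58, 41, 96, 79, 78, 97, 74, 46, 95]
  95 < parent 96 at index 5, swap → [20, 37, 59, 58, 41, 95, 79, 78, 97, 74, 46, 96]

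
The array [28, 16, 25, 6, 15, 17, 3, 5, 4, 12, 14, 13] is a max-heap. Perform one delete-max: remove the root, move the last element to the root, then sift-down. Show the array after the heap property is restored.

[25, 16, 17, 6, 15, 13, 3, 5, 4, 12, 14]

remove root 28; move last element 13 to root → [13, 16, 25, 6, 15, 17, 3, 5, 4, 12, 14]
13 vs larger child 25 at index 2, swap → [25, 16, 13, 6, 15, 17, 3, 5, 4, 12, 14]
13 vs larger child 17 at index 5, swap → [25, 16, 17, 6, 15, 13, 3, 5, 4, 12, 14]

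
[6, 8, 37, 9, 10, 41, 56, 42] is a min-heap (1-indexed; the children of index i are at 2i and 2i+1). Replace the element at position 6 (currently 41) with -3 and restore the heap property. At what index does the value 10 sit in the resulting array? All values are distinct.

5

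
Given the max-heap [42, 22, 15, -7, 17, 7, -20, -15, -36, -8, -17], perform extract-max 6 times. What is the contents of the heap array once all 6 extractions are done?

extract-max #1 returns 42:
  remove root 42; move last element -17 to root → [-17, 22, 15, -7, 17, 7, -20, -15, -36, -8]
  -17 vs larger child 22 at index 1, swap → [22, -17, 15, -7, 17, 7, -20, -15, -36, -8]
  -17 vs larger child 17 at index 4, swap → [22, 17, 15, -7, -17, 7, -20, -15, -36, -8]
  -17 vs only child -8 at index 9, swap → [22, 17, 15, -7, -8, 7, -20, -15, -36, -17]
extract-max #2 returns 22:
  remove root 22; move last element -17 to root → [-17, 17, 15, -7, -8, 7, -20, -15, -36]
  -17 vs larger child 17 at index 1, swap → [17, -17, 15, -7, -8, 7, -20, -15, -36]
  -17 vs larger child -7 at index 3, swap → [17, -7, 15, -17, -8, 7, -20, -15, -36]
  -17 vs larger child -15 at index 7, swap → [17, -7, 15, -15, -8, 7, -20, -17, -36]
extract-max #3 returns 17:
  remove root 17; move last element -36 to root → [-36, -7, 15, -15, -8, 7, -20, -17]
  -36 vs larger child 15 at index 2, swap → [15, -7, -36, -15, -8, 7, -20, -17]
  -36 vs larger child 7 at index 5, swap → [15, -7, 7, -15, -8, -36, -20, -17]
extract-max #4 returns 15:
  remove root 15; move last element -17 to root → [-17, -7, 7, -15, -8, -36, -20]
  -17 vs larger child 7 at index 2, swap → [7, -7, -17, -15, -8, -36, -20]
extract-max #5 returns 7:
  remove root 7; move last element -20 to root → [-20, -7, -17, -15, -8, -36]
  -20 vs larger child -7 at index 1, swap → [-7, -20, -17, -15, -8, -36]
  -20 vs larger child -8 at index 4, swap → [-7, -8, -17, -15, -20, -36]
extract-max #6 returns -7:
  remove root -7; move last element -36 to root → [-36, -8, -17, -15, -20]
  -36 vs larger child -8 at index 1, swap → [-8, -36, -17, -15, -20]
  -36 vs larger child -15 at index 3, swap → [-8, -15, -17, -36, -20]

[-8, -15, -17, -36, -20]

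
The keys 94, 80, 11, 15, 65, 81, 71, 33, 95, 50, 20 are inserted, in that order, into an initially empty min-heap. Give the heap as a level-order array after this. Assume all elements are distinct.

[11, 15, 71, 33, 20, 81, 80, 94, 95, 65, 50]

Insert 94:
  append 94 at index 0 → [94] (no swap needed)
Insert 80:
  append 80 at index 1 → [94, 80]
  80 < parent 94 at index 0, swap → [80, 94]
Insert 11:
  append 11 at index 2 → [80, 94, 11]
  11 < parent 80 at index 0, swap → [11, 94, 80]
Insert 15:
  append 15 at index 3 → [11, 94, 80, 15]
  15 < parent 94 at index 1, swap → [11, 15, 80, 94]
Insert 65:
  append 65 at index 4 → [11, 15, 80, 94, 65] (no swap needed)
Insert 81:
  append 81 at index 5 → [11, 15, 80, 94, 65, 81] (no swap needed)
Insert 71:
  append 71 at index 6 → [11, 15, 80, 94, 65, 81, 71]
  71 < parent 80 at index 2, swap → [11, 15, 71, 94, 65, 81, 80]
Insert 33:
  append 33 at index 7 → [11, 15, 71, 94, 65, 81, 80, 33]
  33 < parent 94 at index 3, swap → [11, 15, 71, 33, 65, 81, 80, 94]
Insert 95:
  append 95 at index 8 → [11, 15, 71, 33, 65, 81, 80, 94, 95] (no swap needed)
Insert 50:
  append 50 at index 9 → [11, 15, 71, 33, 65, 81, 80, 94, 95, 50]
  50 < parent 65 at index 4, swap → [11, 15, 71, 33, 50, 81, 80, 94, 95, 65]
Insert 20:
  append 20 at index 10 → [11, 15, 71, 33, 50, 81, 80, 94, 95, 65, 20]
  20 < parent 50 at index 4, swap → [11, 15, 71, 33, 20, 81, 80, 94, 95, 65, 50]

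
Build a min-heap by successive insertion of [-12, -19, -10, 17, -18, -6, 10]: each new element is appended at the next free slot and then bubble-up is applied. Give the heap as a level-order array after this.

Insert -12:
  append -12 at index 0 → [-12] (no swap needed)
Insert -19:
  append -19 at index 1 → [-12, -19]
  -19 < parent -12 at index 0, swap → [-19, -12]
Insert -10:
  append -10 at index 2 → [-19, -12, -10] (no swap needed)
Insert 17:
  append 17 at index 3 → [-19, -12, -10, 17] (no swap needed)
Insert -18:
  append -18 at index 4 → [-19, -12, -10, 17, -18]
  -18 < parent -12 at index 1, swap → [-19, -18, -10, 17, -12]
Insert -6:
  append -6 at index 5 → [-19, -18, -10, 17, -12, -6] (no swap needed)
Insert 10:
  append 10 at index 6 → [-19, -18, -10, 17, -12, -6, 10] (no swap needed)

[-19, -18, -10, 17, -12, -6, 10]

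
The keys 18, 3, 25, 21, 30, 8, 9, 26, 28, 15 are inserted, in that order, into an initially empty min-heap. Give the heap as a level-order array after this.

Insert 18:
  append 18 at index 0 → [18] (no swap needed)
Insert 3:
  append 3 at index 1 → [18, 3]
  3 < parent 18 at index 0, swap → [3, 18]
Insert 25:
  append 25 at index 2 → [3, 18, 25] (no swap needed)
Insert 21:
  append 21 at index 3 → [3, 18, 25, 21] (no swap needed)
Insert 30:
  append 30 at index 4 → [3, 18, 25, 21, 30] (no swap needed)
Insert 8:
  append 8 at index 5 → [3, 18, 25, 21, 30, 8]
  8 < parent 25 at index 2, swap → [3, 18, 8, 21, 30, 25]
Insert 9:
  append 9 at index 6 → [3, 18, 8, 21, 30, 25, 9] (no swap needed)
Insert 26:
  append 26 at index 7 → [3, 18, 8, 21, 30, 25, 9, 26] (no swap needed)
Insert 28:
  append 28 at index 8 → [3, 18, 8, 21, 30, 25, 9, 26, 28] (no swap needed)
Insert 15:
  append 15 at index 9 → [3, 18, 8, 21, 30, 25, 9, 26, 28, 15]
  15 < parent 30 at index 4, swap → [3, 18, 8, 21, 15, 25, 9, 26, 28, 30]
  15 < parent 18 at index 1, swap → [3, 15, 8, 21, 18, 25, 9, 26, 28, 30]

[3, 15, 8, 21, 18, 25, 9, 26, 28, 30]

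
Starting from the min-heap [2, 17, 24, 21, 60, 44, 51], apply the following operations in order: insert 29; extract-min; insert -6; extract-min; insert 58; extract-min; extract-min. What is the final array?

[24, 29, 44, 58, 60, 51]

insert 29:
  append 29 at index 7 → [2, 17, 24, 21, 60, 44, 51, 29] (no swap needed)
extract-min → returns 2:
  remove root 2; move last element 29 to root → [29, 17, 24, 21, 60, 44, 51]
  29 vs smaller child 17 at index 1, swap → [17, 29, 24, 21, 60, 44, 51]
  29 vs smaller child 21 at index 3, swap → [17, 21, 24, 29, 60, 44, 51]
insert -6:
  append -6 at index 7 → [17, 21, 24, 29, 60, 44, 51, -6]
  -6 < parent 29 at index 3, swap → [17, 21, 24, -6, 60, 44, 51, 29]
  -6 < parent 21 at index 1, swap → [17, -6, 24, 21, 60, 44, 51, 29]
  -6 < parent 17 at index 0, swap → [-6, 17, 24, 21, 60, 44, 51, 29]
extract-min → returns -6:
  remove root -6; move last element 29 to root → [29, 17, 24, 21, 60, 44, 51]
  29 vs smaller child 17 at index 1, swap → [17, 29, 24, 21, 60, 44, 51]
  29 vs smaller child 21 at index 3, swap → [17, 21, 24, 29, 60, 44, 51]
insert 58:
  append 58 at index 7 → [17, 21, 24, 29, 60, 44, 51, 58] (no swap needed)
extract-min → returns 17:
  remove root 17; move last element 58 to root → [58, 21, 24, 29, 60, 44, 51]
  58 vs smaller child 21 at index 1, swap → [21, 58, 24, 29, 60, 44, 51]
  58 vs smaller child 29 at index 3, swap → [21, 29, 24, 58, 60, 44, 51]
extract-min → returns 21:
  remove root 21; move last element 51 to root → [51, 29, 24, 58, 60, 44]
  51 vs smaller child 24 at index 2, swap → [24, 29, 51, 58, 60, 44]
  51 vs only child 44 at index 5, swap → [24, 29, 44, 58, 60, 51]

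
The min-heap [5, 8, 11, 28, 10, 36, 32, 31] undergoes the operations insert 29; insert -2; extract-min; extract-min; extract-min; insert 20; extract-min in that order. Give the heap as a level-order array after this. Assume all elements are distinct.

insert 29:
  append 29 at index 8 → [5, 8, 11, 28, 10, 36, 32, 31, 29] (no swap needed)
insert -2:
  append -2 at index 9 → [5, 8, 11, 28, 10, 36, 32, 31, 29, -2]
  -2 < parent 10 at index 4, swap → [5, 8, 11, 28, -2, 36, 32, 31, 29, 10]
  -2 < parent 8 at index 1, swap → [5, -2, 11, 28, 8, 36, 32, 31, 29, 10]
  -2 < parent 5 at index 0, swap → [-2, 5, 11, 28, 8, 36, 32, 31, 29, 10]
extract-min → returns -2:
  remove root -2; move last element 10 to root → [10, 5, 11, 28, 8, 36, 32, 31, 29]
  10 vs smaller child 5 at index 1, swap → [5, 10, 11, 28, 8, 36, 32, 31, 29]
  10 vs smaller child 8 at index 4, swap → [5, 8, 11, 28, 10, 36, 32, 31, 29]
extract-min → returns 5:
  remove root 5; move last element 29 to root → [29, 8, 11, 28, 10, 36, 32, 31]
  29 vs smaller child 8 at index 1, swap → [8, 29, 11, 28, 10, 36, 32, 31]
  29 vs smaller child 10 at index 4, swap → [8, 10, 11, 28, 29, 36, 32, 31]
extract-min → returns 8:
  remove root 8; move last element 31 to root → [31, 10, 11, 28, 29, 36, 32]
  31 vs smaller child 10 at index 1, swap → [10, 31, 11, 28, 29, 36, 32]
  31 vs smaller child 28 at index 3, swap → [10, 28, 11, 31, 29, 36, 32]
insert 20:
  append 20 at index 7 → [10, 28, 11, 31, 29, 36, 32, 20]
  20 < parent 31 at index 3, swap → [10, 28, 11, 20, 29, 36, 32, 31]
  20 < parent 28 at index 1, swap → [10, 20, 11, 28, 29, 36, 32, 31]
extract-min → returns 10:
  remove root 10; move last element 31 to root → [31, 20, 11, 28, 29, 36, 32]
  31 vs smaller child 11 at index 2, swap → [11, 20, 31, 28, 29, 36, 32]

[11, 20, 31, 28, 29, 36, 32]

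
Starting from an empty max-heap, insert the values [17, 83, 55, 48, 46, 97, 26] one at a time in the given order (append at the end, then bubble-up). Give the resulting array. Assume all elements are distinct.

Insert 17:
  append 17 at index 0 → [17] (no swap needed)
Insert 83:
  append 83 at index 1 → [17, 83]
  83 > parent 17 at index 0, swap → [83, 17]
Insert 55:
  append 55 at index 2 → [83, 17, 55] (no swap needed)
Insert 48:
  append 48 at index 3 → [83, 17, 55, 48]
  48 > parent 17 at index 1, swap → [83, 48, 55, 17]
Insert 46:
  append 46 at index 4 → [83, 48, 55, 17, 46] (no swap needed)
Insert 97:
  append 97 at index 5 → [83, 48, 55, 17, 46, 97]
  97 > parent 55 at index 2, swap → [83, 48, 97, 17, 46, 55]
  97 > parent 83 at index 0, swap → [97, 48, 83, 17, 46, 55]
Insert 26:
  append 26 at index 6 → [97, 48, 83, 17, 46, 55, 26] (no swap needed)

[97, 48, 83, 17, 46, 55, 26]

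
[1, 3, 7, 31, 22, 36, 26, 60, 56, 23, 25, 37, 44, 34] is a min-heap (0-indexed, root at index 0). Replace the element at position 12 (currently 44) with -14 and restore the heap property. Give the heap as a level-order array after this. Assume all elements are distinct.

[-14, 3, 1, 31, 22, 7, 26, 60, 56, 23, 25, 37, 36, 34]

set index 12 from 44 to -14 → [1, 3, 7, 31, 22, 36, 26, 60, 56, 23, 25, 37, -14, 34]
-14 < parent 36 at index 5, swap → [1, 3, 7, 31, 22, -14, 26, 60, 56, 23, 25, 37, 36, 34]
-14 < parent 7 at index 2, swap → [1, 3, -14, 31, 22, 7, 26, 60, 56, 23, 25, 37, 36, 34]
-14 < parent 1 at index 0, swap → [-14, 3, 1, 31, 22, 7, 26, 60, 56, 23, 25, 37, 36, 34]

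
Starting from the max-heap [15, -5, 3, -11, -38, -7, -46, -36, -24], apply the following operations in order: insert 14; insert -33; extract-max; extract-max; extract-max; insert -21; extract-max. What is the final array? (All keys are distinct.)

[-7, -11, -24, -21, -33, -38, -46, -36]

insert 14:
  append 14 at index 9 → [15, -5, 3, -11, -38, -7, -46, -36, -24, 14]
  14 > parent -38 at index 4, swap → [15, -5, 3, -11, 14, -7, -46, -36, -24, -38]
  14 > parent -5 at index 1, swap → [15, 14, 3, -11, -5, -7, -46, -36, -24, -38]
insert -33:
  append -33 at index 10 → [15, 14, 3, -11, -5, -7, -46, -36, -24, -38, -33] (no swap needed)
extract-max → returns 15:
  remove root 15; move last element -33 to root → [-33, 14, 3, -11, -5, -7, -46, -36, -24, -38]
  -33 vs larger child 14 at index 1, swap → [14, -33, 3, -11, -5, -7, -46, -36, -24, -38]
  -33 vs larger child -5 at index 4, swap → [14, -5, 3, -11, -33, -7, -46, -36, -24, -38]
extract-max → returns 14:
  remove root 14; move last element -38 to root → [-38, -5, 3, -11, -33, -7, -46, -36, -24]
  -38 vs larger child 3 at index 2, swap → [3, -5, -38, -11, -33, -7, -46, -36, -24]
  -38 vs larger child -7 at index 5, swap → [3, -5, -7, -11, -33, -38, -46, -36, -24]
extract-max → returns 3:
  remove root 3; move last element -24 to root → [-24, -5, -7, -11, -33, -38, -46, -36]
  -24 vs larger child -5 at index 1, swap → [-5, -24, -7, -11, -33, -38, -46, -36]
  -24 vs larger child -11 at index 3, swap → [-5, -11, -7, -24, -33, -38, -46, -36]
insert -21:
  append -21 at index 8 → [-5, -11, -7, -24, -33, -38, -46, -36, -21]
  -21 > parent -24 at index 3, swap → [-5, -11, -7, -21, -33, -38, -46, -36, -24]
extract-max → returns -5:
  remove root -5; move last element -24 to root → [-24, -11, -7, -21, -33, -38, -46, -36]
  -24 vs larger child -7 at index 2, swap → [-7, -11, -24, -21, -33, -38, -46, -36]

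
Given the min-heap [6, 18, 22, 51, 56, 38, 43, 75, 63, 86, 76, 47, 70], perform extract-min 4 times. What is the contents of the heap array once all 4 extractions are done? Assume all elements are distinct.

[43, 51, 47, 63, 56, 86, 76, 75, 70]

extract-min #1 returns 6:
  remove root 6; move last element 70 to root → [70, 18, 22, 51, 56, 38, 43, 75, 63, 86, 76, 47]
  70 vs smaller child 18 at index 1, swap → [18, 70, 22, 51, 56, 38, 43, 75, 63, 86, 76, 47]
  70 vs smaller child 51 at index 3, swap → [18, 51, 22, 70, 56, 38, 43, 75, 63, 86, 76, 47]
  70 vs smaller child 63 at index 8, swap → [18, 51, 22, 63, 56, 38, 43, 75, 70, 86, 76, 47]
extract-min #2 returns 18:
  remove root 18; move last element 47 to root → [47, 51, 22, 63, 56, 38, 43, 75, 70, 86, 76]
  47 vs smaller child 22 at index 2, swap → [22, 51, 47, 63, 56, 38, 43, 75, 70, 86, 76]
  47 vs smaller child 38 at index 5, swap → [22, 51, 38, 63, 56, 47, 43, 75, 70, 86, 76]
extract-min #3 returns 22:
  remove root 22; move last element 76 to root → [76, 51, 38, 63, 56, 47, 43, 75, 70, 86]
  76 vs smaller child 38 at index 2, swap → [38, 51, 76, 63, 56, 47, 43, 75, 70, 86]
  76 vs smaller child 43 at index 6, swap → [38, 51, 43, 63, 56, 47, 76, 75, 70, 86]
extract-min #4 returns 38:
  remove root 38; move last element 86 to root → [86, 51, 43, 63, 56, 47, 76, 75, 70]
  86 vs smaller child 43 at index 2, swap → [43, 51, 86, 63, 56, 47, 76, 75, 70]
  86 vs smaller child 47 at index 5, swap → [43, 51, 47, 63, 56, 86, 76, 75, 70]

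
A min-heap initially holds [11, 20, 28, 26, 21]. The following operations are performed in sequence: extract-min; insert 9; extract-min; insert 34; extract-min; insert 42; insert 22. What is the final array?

[21, 26, 22, 34, 42, 28]

extract-min → returns 11:
  remove root 11; move last element 21 to root → [21, 20, 28, 26]
  21 vs smaller child 20 at index 1, swap → [20, 21, 28, 26]
insert 9:
  append 9 at index 4 → [20, 21, 28, 26, 9]
  9 < parent 21 at index 1, swap → [20, 9, 28, 26, 21]
  9 < parent 20 at index 0, swap → [9, 20, 28, 26, 21]
extract-min → returns 9:
  remove root 9; move last element 21 to root → [21, 20, 28, 26]
  21 vs smaller child 20 at index 1, swap → [20, 21, 28, 26]
insert 34:
  append 34 at index 4 → [20, 21, 28, 26, 34] (no swap needed)
extract-min → returns 20:
  remove root 20; move last element 34 to root → [34, 21, 28, 26]
  34 vs smaller child 21 at index 1, swap → [21, 34, 28, 26]
  34 vs only child 26 at index 3, swap → [21, 26, 28, 34]
insert 42:
  append 42 at index 4 → [21, 26, 28, 34, 42] (no swap needed)
insert 22:
  append 22 at index 5 → [21, 26, 28, 34, 42, 22]
  22 < parent 28 at index 2, swap → [21, 26, 22, 34, 42, 28]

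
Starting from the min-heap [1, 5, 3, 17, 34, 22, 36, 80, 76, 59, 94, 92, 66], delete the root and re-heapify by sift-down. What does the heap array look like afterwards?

[3, 5, 22, 17, 34, 66, 36, 80, 76, 59, 94, 92]

remove root 1; move last element 66 to root → [66, 5, 3, 17, 34, 22, 36, 80, 76, 59, 94, 92]
66 vs smaller child 3 at index 2, swap → [3, 5, 66, 17, 34, 22, 36, 80, 76, 59, 94, 92]
66 vs smaller child 22 at index 5, swap → [3, 5, 22, 17, 34, 66, 36, 80, 76, 59, 94, 92]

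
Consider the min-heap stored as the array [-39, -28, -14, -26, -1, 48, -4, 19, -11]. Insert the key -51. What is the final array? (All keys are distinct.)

[-51, -39, -14, -26, -28, 48, -4, 19, -11, -1]

append -51 at index 9 → [-39, -28, -14, -26, -1, 48, -4, 19, -11, -51]
-51 < parent -1 at index 4, swap → [-39, -28, -14, -26, -51, 48, -4, 19, -11, -1]
-51 < parent -28 at index 1, swap → [-39, -51, -14, -26, -28, 48, -4, 19, -11, -1]
-51 < parent -39 at index 0, swap → [-51, -39, -14, -26, -28, 48, -4, 19, -11, -1]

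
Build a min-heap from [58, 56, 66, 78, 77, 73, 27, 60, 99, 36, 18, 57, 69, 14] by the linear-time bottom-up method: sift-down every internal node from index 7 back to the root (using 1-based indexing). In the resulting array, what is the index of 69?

sift down from index 7:
  27 vs only child 14 at index 14, swap → [58, 56, 66, 78, 77, 73, 14, 60, 99, 36, 18, 57, 69, 27]
sift down from index 6:
  73 vs smaller child 57 at index 12, swap → [58, 56, 66, 78, 77, 57, 14, 60, 99, 36, 18, 73, 69, 27]
sift down from index 5:
  77 vs smaller child 18 at index 11, swap → [58, 56, 66, 78, 18, 57, 14, 60, 99, 36, 77, 73, 69, 27]
sift down from index 4:
  78 vs smaller child 60 at index 8, swap → [58, 56, 66, 60, 18, 57, 14, 78, 99, 36, 77, 73, 69, 27]
sift down from index 3:
  66 vs smaller child 14 at index 7, swap → [58, 56, 14, 60, 18, 57, 66, 78, 99, 36, 77, 73, 69, 27]
  66 vs only child 27 at index 14, swap → [58, 56, 14, 60, 18, 57, 27, 78, 99, 36, 77, 73, 69, 66]
sift down from index 2:
  56 vs smaller child 18 at index 5, swap → [58, 18, 14, 60, 56, 57, 27, 78, 99, 36, 77, 73, 69, 66]
  56 vs smaller child 36 at index 10, swap → [58, 18, 14, 60, 36, 57, 27, 78, 99, 56, 77, 73, 69, 66]
sift down from index 1:
  58 vs smaller child 14 at index 3, swap → [14, 18, 58, 60, 36, 57, 27, 78, 99, 56, 77, 73, 69, 66]
  58 vs smaller child 27 at index 7, swap → [14, 18, 27, 60, 36, 57, 58, 78, 99, 56, 77, 73, 69, 66]
resulting array: [14, 18, 27, 60, 36, 57, 58, 78, 99, 56, 77, 73, 69, 66]

13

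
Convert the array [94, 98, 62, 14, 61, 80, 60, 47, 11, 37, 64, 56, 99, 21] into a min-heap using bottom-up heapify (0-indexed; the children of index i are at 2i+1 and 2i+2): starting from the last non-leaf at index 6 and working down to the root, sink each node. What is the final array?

sift down from index 6:
  60 vs only child 21 at index 13, swap → [94, 98, 62, 14, 61, 80, 21, 47, 11, 37, 64, 56, 99, 60]
sift down from index 5:
  80 vs smaller child 56 at index 11, swap → [94, 98, 62, 14, 61, 56, 21, 47, 11, 37, 64, 80, 99, 60]
sift down from index 4:
  61 vs smaller child 37 at index 9, swap → [94, 98, 62, 14, 37, 56, 21, 47, 11, 61, 64, 80, 99, 60]
sift down from index 3:
  14 vs smaller child 11 at index 8, swap → [94, 98, 62, 11, 37, 56, 21, 47, 14, 61, 64, 80, 99, 60]
sift down from index 2:
  62 vs smaller child 21 at index 6, swap → [94, 98, 21, 11, 37, 56, 62, 47, 14, 61, 64, 80, 99, 60]
  62 vs only child 60 at index 13, swap → [94, 98, 21, 11, 37, 56, 60, 47, 14, 61, 64, 80, 99, 62]
sift down from index 1:
  98 vs smaller child 11 at index 3, swap → [94, 11, 21, 98, 37, 56, 60, 47, 14, 61, 64, 80, 99, 62]
  98 vs smaller child 14 at index 8, swap → [94, 11, 21, 14, 37, 56, 60, 47, 98, 61, 64, 80, 99, 62]
sift down from index 0:
  94 vs smaller child 11 at index 1, swap → [11, 94, 21, 14, 37, 56, 60, 47, 98, 61, 64, 80, 99, 62]
  94 vs smaller child 14 at index 3, swap → [11, 14, 21, 94, 37, 56, 60, 47, 98, 61, 64, 80, 99, 62]
  94 vs smaller child 47 at index 7, swap → [11, 14, 21, 47, 37, 56, 60, 94, 98, 61, 64, 80, 99, 62]

[11, 14, 21, 47, 37, 56, 60, 94, 98, 61, 64, 80, 99, 62]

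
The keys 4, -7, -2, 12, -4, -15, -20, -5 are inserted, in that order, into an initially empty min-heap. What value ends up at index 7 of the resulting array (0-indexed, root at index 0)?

Insert 4:
  append 4 at index 0 → [4] (no swap needed)
Insert -7:
  append -7 at index 1 → [4, -7]
  -7 < parent 4 at index 0, swap → [-7, 4]
Insert -2:
  append -2 at index 2 → [-7, 4, -2] (no swap needed)
Insert 12:
  append 12 at index 3 → [-7, 4, -2, 12] (no swap needed)
Insert -4:
  append -4 at index 4 → [-7, 4, -2, 12, -4]
  -4 < parent 4 at index 1, swap → [-7, -4, -2, 12, 4]
Insert -15:
  append -15 at index 5 → [-7, -4, -2, 12, 4, -15]
  -15 < parent -2 at index 2, swap → [-7, -4, -15, 12, 4, -2]
  -15 < parent -7 at index 0, swap → [-15, -4, -7, 12, 4, -2]
Insert -20:
  append -20 at index 6 → [-15, -4, -7, 12, 4, -2, -20]
  -20 < parent -7 at index 2, swap → [-15, -4, -20, 12, 4, -2, -7]
  -20 < parent -15 at index 0, swap → [-20, -4, -15, 12, 4, -2, -7]
Insert -5:
  append -5 at index 7 → [-20, -4, -15, 12, 4, -2, -7, -5]
  -5 < parent 12 at index 3, swap → [-20, -4, -15, -5, 4, -2, -7, 12]
  -5 < parent -4 at index 1, swap → [-20, -5, -15, -4, 4, -2, -7, 12]
resulting array: [-20, -5, -15, -4, 4, -2, -7, 12]

12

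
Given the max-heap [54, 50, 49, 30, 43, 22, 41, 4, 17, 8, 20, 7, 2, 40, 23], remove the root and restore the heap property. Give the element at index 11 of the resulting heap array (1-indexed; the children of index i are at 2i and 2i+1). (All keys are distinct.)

remove root 54; move last element 23 to root → [23, 50, 49, 30, 43, 22, 41, 4, 17, 8, 20, 7, 2, 40]
23 vs larger child 50 at index 2, swap → [50, 23, 49, 30, 43, 22, 41, 4, 17, 8, 20, 7, 2, 40]
23 vs larger child 43 at index 5, swap → [50, 43, 49, 30, 23, 22, 41, 4, 17, 8, 20, 7, 2, 40]
resulting array: [50, 43, 49, 30, 23, 22, 41, 4, 17, 8, 20, 7, 2, 40]

20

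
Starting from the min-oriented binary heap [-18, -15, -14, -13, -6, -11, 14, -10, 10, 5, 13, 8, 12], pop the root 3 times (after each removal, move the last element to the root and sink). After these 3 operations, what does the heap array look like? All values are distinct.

extract-min #1 returns -18:
  remove root -18; move last element 12 to root → [12, -15, -14, -13, -6, -11, 14, -10, 10, 5, 13, 8]
  12 vs smaller child -15 at index 1, swap → [-15, 12, -14, -13, -6, -11, 14, -10, 10, 5, 13, 8]
  12 vs smaller child -13 at index 3, swap → [-15, -13, -14, 12, -6, -11, 14, -10, 10, 5, 13, 8]
  12 vs smaller child -10 at index 7, swap → [-15, -13, -14, -10, -6, -11, 14, 12, 10, 5, 13, 8]
extract-min #2 returns -15:
  remove root -15; move last element 8 to root → [8, -13, -14, -10, -6, -11, 14, 12, 10, 5, 13]
  8 vs smaller child -14 at index 2, swap → [-14, -13, 8, -10, -6, -11, 14, 12, 10, 5, 13]
  8 vs smaller child -11 at index 5, swap → [-14, -13, -11, -10, -6, 8, 14, 12, 10, 5, 13]
extract-min #3 returns -14:
  remove root -14; move last element 13 to root → [13, -13, -11, -10, -6, 8, 14, 12, 10, 5]
  13 vs smaller child -13 at index 1, swap → [-13, 13, -11, -10, -6, 8, 14, 12, 10, 5]
  13 vs smaller child -10 at index 3, swap → [-13, -10, -11, 13, -6, 8, 14, 12, 10, 5]
  13 vs smaller child 10 at index 8, swap → [-13, -10, -11, 10, -6, 8, 14, 12, 13, 5]

[-13, -10, -11, 10, -6, 8, 14, 12, 13, 5]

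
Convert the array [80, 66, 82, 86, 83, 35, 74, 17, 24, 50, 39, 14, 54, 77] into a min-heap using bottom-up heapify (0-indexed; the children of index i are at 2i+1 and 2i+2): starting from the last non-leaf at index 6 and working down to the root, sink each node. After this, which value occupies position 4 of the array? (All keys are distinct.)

39

sift down from index 6: already satisfies heap property
sift down from index 5:
  35 vs smaller child 14 at index 11, swap → [80, 66, 82, 86, 83, 14, 74, 17, 24, 50, 39, 35, 54, 77]
sift down from index 4:
  83 vs smaller child 39 at index 10, swap → [80, 66, 82, 86, 39, 14, 74, 17, 24, 50, 83, 35, 54, 77]
sift down from index 3:
  86 vs smaller child 17 at index 7, swap → [80, 66, 82, 17, 39, 14, 74, 86, 24, 50, 83, 35, 54, 77]
sift down from index 2:
  82 vs smaller child 14 at index 5, swap → [80, 66, 14, 17, 39, 82, 74, 86, 24, 50, 83, 35, 54, 77]
  82 vs smaller child 35 at index 11, swap → [80, 66, 14, 17, 39, 35, 74, 86, 24, 50, 83, 82, 54, 77]
sift down from index 1:
  66 vs smaller child 17 at index 3, swap → [80, 17, 14, 66, 39, 35, 74, 86, 24, 50, 83, 82, 54, 77]
  66 vs smaller child 24 at index 8, swap → [80, 17, 14, 24, 39, 35, 74, 86, 66, 50, 83, 82, 54, 77]
sift down from index 0:
  80 vs smaller child 14 at index 2, swap → [14, 17, 80, 24, 39, 35, 74, 86, 66, 50, 83, 82, 54, 77]
  80 vs smaller child 35 at index 5, swap → [14, 17, 35, 24, 39, 80, 74, 86, 66, 50, 83, 82, 54, 77]
  80 vs smaller child 54 at index 12, swap → [14, 17, 35, 24, 39, 54, 74, 86, 66, 50, 83, 82, 80, 77]
resulting array: [14, 17, 35, 24, 39, 54, 74, 86, 66, 50, 83, 82, 80, 77]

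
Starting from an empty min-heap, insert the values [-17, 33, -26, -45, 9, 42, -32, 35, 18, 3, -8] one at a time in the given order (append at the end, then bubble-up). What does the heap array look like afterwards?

Insert -17:
  append -17 at index 0 → [-17] (no swap needed)
Insert 33:
  append 33 at index 1 → [-17, 33] (no swap needed)
Insert -26:
  append -26 at index 2 → [-17, 33, -26]
  -26 < parent -17 at index 0, swap → [-26, 33, -17]
Insert -45:
  append -45 at index 3 → [-26, 33, -17, -45]
  -45 < parent 33 at index 1, swap → [-26, -45, -17, 33]
  -45 < parent -26 at index 0, swap → [-45, -26, -17, 33]
Insert 9:
  append 9 at index 4 → [-45, -26, -17, 33, 9] (no swap needed)
Insert 42:
  append 42 at index 5 → [-45, -26, -17, 33, 9, 42] (no swap needed)
Insert -32:
  append -32 at index 6 → [-45, -26, -17, 33, 9, 42, -32]
  -32 < parent -17 at index 2, swap → [-45, -26, -32, 33, 9, 42, -17]
Insert 35:
  append 35 at index 7 → [-45, -26, -32, 33, 9, 42, -17, 35] (no swap needed)
Insert 18:
  append 18 at index 8 → [-45, -26, -32, 33, 9, 42, -17, 35, 18]
  18 < parent 33 at index 3, swap → [-45, -26, -32, 18, 9, 42, -17, 35, 33]
Insert 3:
  append 3 at index 9 → [-45, -26, -32, 18, 9, 42, -17, 35, 33, 3]
  3 < parent 9 at index 4, swap → [-45, -26, -32, 18, 3, 42, -17, 35, 33, 9]
Insert -8:
  append -8 at index 10 → [-45, -26, -32, 18, 3, 42, -17, 35, 33, 9, -8]
  -8 < parent 3 at index 4, swap → [-45, -26, -32, 18, -8, 42, -17, 35, 33, 9, 3]

[-45, -26, -32, 18, -8, 42, -17, 35, 33, 9, 3]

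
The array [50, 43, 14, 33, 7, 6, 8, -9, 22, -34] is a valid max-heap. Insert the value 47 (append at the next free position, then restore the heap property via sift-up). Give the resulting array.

[50, 47, 14, 33, 43, 6, 8, -9, 22, -34, 7]

append 47 at index 10 → [50, 43, 14, 33, 7, 6, 8, -9, 22, -34, 47]
47 > parent 7 at index 4, swap → [50, 43, 14, 33, 47, 6, 8, -9, 22, -34, 7]
47 > parent 43 at index 1, swap → [50, 47, 14, 33, 43, 6, 8, -9, 22, -34, 7]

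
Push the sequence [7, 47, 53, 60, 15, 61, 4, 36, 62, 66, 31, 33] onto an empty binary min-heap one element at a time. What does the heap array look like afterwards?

[4, 15, 7, 36, 31, 33, 53, 60, 62, 66, 47, 61]

Insert 7:
  append 7 at index 0 → [7] (no swap needed)
Insert 47:
  append 47 at index 1 → [7, 47] (no swap needed)
Insert 53:
  append 53 at index 2 → [7, 47, 53] (no swap needed)
Insert 60:
  append 60 at index 3 → [7, 47, 53, 60] (no swap needed)
Insert 15:
  append 15 at index 4 → [7, 47, 53, 60, 15]
  15 < parent 47 at index 1, swap → [7, 15, 53, 60, 47]
Insert 61:
  append 61 at index 5 → [7, 15, 53, 60, 47, 61] (no swap needed)
Insert 4:
  append 4 at index 6 → [7, 15, 53, 60, 47, 61, 4]
  4 < parent 53 at index 2, swap → [7, 15, 4, 60, 47, 61, 53]
  4 < parent 7 at index 0, swap → [4, 15, 7, 60, 47, 61, 53]
Insert 36:
  append 36 at index 7 → [4, 15, 7, 60, 47, 61, 53, 36]
  36 < parent 60 at index 3, swap → [4, 15, 7, 36, 47, 61, 53, 60]
Insert 62:
  append 62 at index 8 → [4, 15, 7, 36, 47, 61, 53, 60, 62] (no swap needed)
Insert 66:
  append 66 at index 9 → [4, 15, 7, 36, 47, 61, 53, 60, 62, 66] (no swap needed)
Insert 31:
  append 31 at index 10 → [4, 15, 7, 36, 47, 61, 53, 60, 62, 66, 31]
  31 < parent 47 at index 4, swap → [4, 15, 7, 36, 31, 61, 53, 60, 62, 66, 47]
Insert 33:
  append 33 at index 11 → [4, 15, 7, 36, 31, 61, 53, 60, 62, 66, 47, 33]
  33 < parent 61 at index 5, swap → [4, 15, 7, 36, 31, 33, 53, 60, 62, 66, 47, 61]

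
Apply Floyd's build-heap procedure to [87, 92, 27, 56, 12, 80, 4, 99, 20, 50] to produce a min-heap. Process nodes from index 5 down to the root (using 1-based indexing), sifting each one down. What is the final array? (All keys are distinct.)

[4, 12, 27, 20, 50, 80, 87, 99, 56, 92]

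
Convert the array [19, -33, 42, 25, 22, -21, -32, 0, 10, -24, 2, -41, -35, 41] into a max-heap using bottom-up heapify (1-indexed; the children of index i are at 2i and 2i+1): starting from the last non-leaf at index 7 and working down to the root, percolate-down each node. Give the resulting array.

[42, 25, 41, 10, 22, -21, 19, 0, -33, -24, 2, -41, -35, -32]

sift down from index 7:
  -32 vs only child 41 at index 14, swap → [19, -33, 42, 25, 22, -21, 41, 0, 10, -24, 2, -41, -35, -32]
sift down from index 6: already satisfies heap property
sift down from index 5: already satisfies heap property
sift down from index 4: already satisfies heap property
sift down from index 3: already satisfies heap property
sift down from index 2:
  -33 vs larger child 25 at index 4, swap → [19, 25, 42, -33, 22, -21, 41, 0, 10, -24, 2, -41, -35, -32]
  -33 vs larger child 10 at index 9, swap → [19, 25, 42, 10, 22, -21, 41, 0, -33, -24, 2, -41, -35, -32]
sift down from index 1:
  19 vs larger child 42 at index 3, swap → [42, 25, 19, 10, 22, -21, 41, 0, -33, -24, 2, -41, -35, -32]
  19 vs larger child 41 at index 7, swap → [42, 25, 41, 10, 22, -21, 19, 0, -33, -24, 2, -41, -35, -32]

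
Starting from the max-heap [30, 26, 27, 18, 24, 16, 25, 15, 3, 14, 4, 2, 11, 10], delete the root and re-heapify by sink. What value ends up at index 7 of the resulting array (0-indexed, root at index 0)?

15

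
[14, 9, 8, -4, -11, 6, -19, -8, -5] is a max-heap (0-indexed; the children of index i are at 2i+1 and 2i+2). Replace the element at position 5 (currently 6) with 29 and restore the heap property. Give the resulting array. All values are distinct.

set index 5 from 6 to 29 → [14, 9, 8, -4, -11, 29, -19, -8, -5]
29 > parent 8 at index 2, swap → [14, 9, 29, -4, -11, 8, -19, -8, -5]
29 > parent 14 at index 0, swap → [29, 9, 14, -4, -11, 8, -19, -8, -5]

[29, 9, 14, -4, -11, 8, -19, -8, -5]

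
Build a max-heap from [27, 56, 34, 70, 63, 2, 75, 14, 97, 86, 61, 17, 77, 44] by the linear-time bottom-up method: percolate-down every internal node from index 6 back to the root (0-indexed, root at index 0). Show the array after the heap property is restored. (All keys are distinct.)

[97, 86, 77, 70, 63, 34, 75, 14, 56, 27, 61, 17, 2, 44]

sift down from index 6: already satisfies heap property
sift down from index 5:
  2 vs larger child 77 at index 12, swap → [27, 56, 34, 70, 63, 77, 75, 14, 97, 86, 61, 17, 2, 44]
sift down from index 4:
  63 vs larger child 86 at index 9, swap → [27, 56, 34, 70, 86, 77, 75, 14, 97, 63, 61, 17, 2, 44]
sift down from index 3:
  70 vs larger child 97 at index 8, swap → [27, 56, 34, 97, 86, 77, 75, 14, 70, 63, 61, 17, 2, 44]
sift down from index 2:
  34 vs larger child 77 at index 5, swap → [27, 56, 77, 97, 86, 34, 75, 14, 70, 63, 61, 17, 2, 44]
sift down from index 1:
  56 vs larger child 97 at index 3, swap → [27, 97, 77, 56, 86, 34, 75, 14, 70, 63, 61, 17, 2, 44]
  56 vs larger child 70 at index 8, swap → [27, 97, 77, 70, 86, 34, 75, 14, 56, 63, 61, 17, 2, 44]
sift down from index 0:
  27 vs larger child 97 at index 1, swap → [97, 27, 77, 70, 86, 34, 75, 14, 56, 63, 61, 17, 2, 44]
  27 vs larger child 86 at index 4, swap → [97, 86, 77, 70, 27, 34, 75, 14, 56, 63, 61, 17, 2, 44]
  27 vs larger child 63 at index 9, swap → [97, 86, 77, 70, 63, 34, 75, 14, 56, 27, 61, 17, 2, 44]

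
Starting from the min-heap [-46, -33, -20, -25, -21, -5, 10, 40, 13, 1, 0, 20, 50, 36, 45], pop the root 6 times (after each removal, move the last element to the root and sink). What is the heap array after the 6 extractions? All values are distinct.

extract-min #1 returns -46:
  remove root -46; move last element 45 to root → [45, -33, -20, -25, -21, -5, 10, 40, 13, 1, 0, 20, 50, 36]
  45 vs smaller child -33 at index 1, swap → [-33, 45, -20, -25, -21, -5, 10, 40, 13, 1, 0, 20, 50, 36]
  45 vs smaller child -25 at index 3, swap → [-33, -25, -20, 45, -21, -5, 10, 40, 13, 1, 0, 20, 50, 36]
  45 vs smaller child 13 at index 8, swap → [-33, -25, -20, 13, -21, -5, 10, 40, 45, 1, 0, 20, 50, 36]
extract-min #2 returns -33:
  remove root -33; move last element 36 to root → [36, -25, -20, 13, -21, -5, 10, 40, 45, 1, 0, 20, 50]
  36 vs smaller child -25 at index 1, swap → [-25, 36, -20, 13, -21, -5, 10, 40, 45, 1, 0, 20, 50]
  36 vs smaller child -21 at index 4, swap → [-25, -21, -20, 13, 36, -5, 10, 40, 45, 1, 0, 20, 50]
  36 vs smaller child 0 at index 10, swap → [-25, -21, -20, 13, 0, -5, 10, 40, 45, 1, 36, 20, 50]
extract-min #3 returns -25:
  remove root -25; move last element 50 to root → [50, -21, -20, 13, 0, -5, 10, 40, 45, 1, 36, 20]
  50 vs smaller child -21 at index 1, swap → [-21, 50, -20, 13, 0, -5, 10, 40, 45, 1, 36, 20]
  50 vs smaller child 0 at index 4, swap → [-21, 0, -20, 13, 50, -5, 10, 40, 45, 1, 36, 20]
  50 vs smaller child 1 at index 9, swap → [-21, 0, -20, 13, 1, -5, 10, 40, 45, 50, 36, 20]
extract-min #4 returns -21:
  remove root -21; move last element 20 to root → [20, 0, -20, 13, 1, -5, 10, 40, 45, 50, 36]
  20 vs smaller child -20 at index 2, swap → [-20, 0, 20, 13, 1, -5, 10, 40, 45, 50, 36]
  20 vs smaller child -5 at index 5, swap → [-20, 0, -5, 13, 1, 20, 10, 40, 45, 50, 36]
extract-min #5 returns -20:
  remove root -20; move last element 36 to root → [36, 0, -5, 13, 1, 20, 10, 40, 45, 50]
  36 vs smaller child -5 at index 2, swap → [-5, 0, 36, 13, 1, 20, 10, 40, 45, 50]
  36 vs smaller child 10 at index 6, swap → [-5, 0, 10, 13, 1, 20, 36, 40, 45, 50]
extract-min #6 returns -5:
  remove root -5; move last element 50 to root → [50, 0, 10, 13, 1, 20, 36, 40, 45]
  50 vs smaller child 0 at index 1, swap → [0, 50, 10, 13, 1, 20, 36, 40, 45]
  50 vs smaller child 1 at index 4, swap → [0, 1, 10, 13, 50, 20, 36, 40, 45]

[0, 1, 10, 13, 50, 20, 36, 40, 45]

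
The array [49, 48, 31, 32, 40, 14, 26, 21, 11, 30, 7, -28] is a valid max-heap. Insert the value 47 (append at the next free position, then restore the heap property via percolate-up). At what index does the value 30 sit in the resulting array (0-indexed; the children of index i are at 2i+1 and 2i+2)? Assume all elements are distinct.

append 47 at index 12 → [49, 48, 31, 32, 40, 14, 26, 21, 11, 30, 7, -28, 47]
47 > parent 14 at index 5, swap → [49, 48, 31, 32, 40, 47, 26, 21, 11, 30, 7, -28, 14]
47 > parent 31 at index 2, swap → [49, 48, 47, 32, 40, 31, 26, 21, 11, 30, 7, -28, 14]
resulting array: [49, 48, 47, 32, 40, 31, 26, 21, 11, 30, 7, -28, 14]

9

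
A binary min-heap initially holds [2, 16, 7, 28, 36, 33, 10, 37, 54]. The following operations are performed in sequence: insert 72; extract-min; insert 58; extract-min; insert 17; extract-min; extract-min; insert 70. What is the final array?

insert 72:
  append 72 at index 9 → [2, 16, 7, 28, 36, 33, 10, 37, 54, 72] (no swap needed)
extract-min → returns 2:
  remove root 2; move last element 72 to root → [72, 16, 7, 28, 36, 33, 10, 37, 54]
  72 vs smaller child 7 at index 2, swap → [7, 16, 72, 28, 36, 33, 10, 37, 54]
  72 vs smaller child 10 at index 6, swap → [7, 16, 10, 28, 36, 33, 72, 37, 54]
insert 58:
  append 58 at index 9 → [7, 16, 10, 28, 36, 33, 72, 37, 54, 58] (no swap needed)
extract-min → returns 7:
  remove root 7; move last element 58 to root → [58, 16, 10, 28, 36, 33, 72, 37, 54]
  58 vs smaller child 10 at index 2, swap → [10, 16, 58, 28, 36, 33, 72, 37, 54]
  58 vs smaller child 33 at index 5, swap → [10, 16, 33, 28, 36, 58, 72, 37, 54]
insert 17:
  append 17 at index 9 → [10, 16, 33, 28, 36, 58, 72, 37, 54, 17]
  17 < parent 36 at index 4, swap → [10, 16, 33, 28, 17, 58, 72, 37, 54, 36]
extract-min → returns 10:
  remove root 10; move last element 36 to root → [36, 16, 33, 28, 17, 58, 72, 37, 54]
  36 vs smaller child 16 at index 1, swap → [16, 36, 33, 28, 17, 58, 72, 37, 54]
  36 vs smaller child 17 at index 4, swap → [16, 17, 33, 28, 36, 58, 72, 37, 54]
extract-min → returns 16:
  remove root 16; move last element 54 to root → [54, 17, 33, 28, 36, 58, 72, 37]
  54 vs smaller child 17 at index 1, swap → [17, 54, 33, 28, 36, 58, 72, 37]
  54 vs smaller child 28 at index 3, swap → [17, 28, 33, 54, 36, 58, 72, 37]
  54 vs only child 37 at index 7, swap → [17, 28, 33, 37, 36, 58, 72, 54]
insert 70:
  append 70 at index 8 → [17, 28, 33, 37, 36, 58, 72, 54, 70] (no swap needed)

[17, 28, 33, 37, 36, 58, 72, 54, 70]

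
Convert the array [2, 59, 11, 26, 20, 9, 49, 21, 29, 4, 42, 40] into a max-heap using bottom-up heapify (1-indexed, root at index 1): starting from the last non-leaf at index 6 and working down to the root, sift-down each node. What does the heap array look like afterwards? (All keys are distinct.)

sift down from index 6:
  9 vs only child 40 at index 12, swap → [2, 59, 11, 26, 20, 40, 49, 21, 29, 4, 42, 9]
sift down from index 5:
  20 vs larger child 42 at index 11, swap → [2, 59, 11, 26, 42, 40, 49, 21, 29, 4, 20, 9]
sift down from index 4:
  26 vs larger child 29 at index 9, swap → [2, 59, 11, 29, 42, 40, 49, 21, 26, 4, 20, 9]
sift down from index 3:
  11 vs larger child 49 at index 7, swap → [2, 59, 49, 29, 42, 40, 11, 21, 26, 4, 20, 9]
sift down from index 2: already satisfies heap property
sift down from index 1:
  2 vs larger child 59 at index 2, swap → [59, 2, 49, 29, 42, 40, 11, 21, 26, 4, 20, 9]
  2 vs larger child 42 at index 5, swap → [59, 42, 49, 29, 2, 40, 11, 21, 26, 4, 20, 9]
  2 vs larger child 20 at index 11, swap → [59, 42, 49, 29, 20, 40, 11, 21, 26, 4, 2, 9]

[59, 42, 49, 29, 20, 40, 11, 21, 26, 4, 2, 9]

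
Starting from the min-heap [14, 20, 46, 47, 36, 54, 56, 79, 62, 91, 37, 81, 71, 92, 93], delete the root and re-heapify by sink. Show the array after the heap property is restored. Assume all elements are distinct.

[20, 36, 46, 47, 37, 54, 56, 79, 62, 91, 93, 81, 71, 92]

remove root 14; move last element 93 to root → [93, 20, 46, 47, 36, 54, 56, 79, 62, 91, 37, 81, 71, 92]
93 vs smaller child 20 at index 1, swap → [20, 93, 46, 47, 36, 54, 56, 79, 62, 91, 37, 81, 71, 92]
93 vs smaller child 36 at index 4, swap → [20, 36, 46, 47, 93, 54, 56, 79, 62, 91, 37, 81, 71, 92]
93 vs smaller child 37 at index 10, swap → [20, 36, 46, 47, 37, 54, 56, 79, 62, 91, 93, 81, 71, 92]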